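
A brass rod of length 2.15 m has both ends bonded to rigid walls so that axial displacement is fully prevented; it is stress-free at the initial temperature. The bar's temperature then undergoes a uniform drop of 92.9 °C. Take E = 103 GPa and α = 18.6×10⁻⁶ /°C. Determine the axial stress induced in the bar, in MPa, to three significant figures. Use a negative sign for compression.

178 MPa

Free thermal expansion αLΔT = 18.6e-6 · 2150 · -92.9 = -3.715 mm.
The walls impose strain ε = −(-3.715)/2150 = 1.7279e-03; σ = Eε = 103000 · 1.7279e-03 = 178 MPa.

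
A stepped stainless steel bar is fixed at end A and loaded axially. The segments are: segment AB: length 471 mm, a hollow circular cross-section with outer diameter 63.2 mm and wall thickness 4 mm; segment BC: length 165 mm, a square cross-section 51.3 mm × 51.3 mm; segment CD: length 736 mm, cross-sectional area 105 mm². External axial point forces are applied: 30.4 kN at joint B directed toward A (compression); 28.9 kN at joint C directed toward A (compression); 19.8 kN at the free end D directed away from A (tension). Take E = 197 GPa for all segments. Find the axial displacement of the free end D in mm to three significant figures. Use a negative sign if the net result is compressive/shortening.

0.575 mm

Internal axial forces (sectioning from the free end, tension +): N_CD = 19.8 kN, N_BC = -9.1 kN, N_AB = -39.5 kN.
A_AB = 743.9 mm².
A_BC = 2632 mm².
δ_AB = -39500·471/(743.9·197000) = -0.1269 mm
δ_BC = -9100·165/(2632·197000) = -0.002896 mm
δ_CD = 19800·736/(105·197000) = 0.7045 mm
δ = Σδ_i = 0.5747 mm.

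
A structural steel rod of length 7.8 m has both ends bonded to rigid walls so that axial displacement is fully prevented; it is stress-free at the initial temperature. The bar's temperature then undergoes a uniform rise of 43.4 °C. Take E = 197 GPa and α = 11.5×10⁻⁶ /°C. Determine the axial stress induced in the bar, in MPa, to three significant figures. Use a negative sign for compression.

-98.3 MPa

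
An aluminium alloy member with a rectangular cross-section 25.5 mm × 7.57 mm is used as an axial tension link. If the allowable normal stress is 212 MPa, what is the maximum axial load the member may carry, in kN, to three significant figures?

40.9 kN

A = 193 mm².
P_max = σ_allow · A = 212 · 193 = 40920 N = 40.92 kN.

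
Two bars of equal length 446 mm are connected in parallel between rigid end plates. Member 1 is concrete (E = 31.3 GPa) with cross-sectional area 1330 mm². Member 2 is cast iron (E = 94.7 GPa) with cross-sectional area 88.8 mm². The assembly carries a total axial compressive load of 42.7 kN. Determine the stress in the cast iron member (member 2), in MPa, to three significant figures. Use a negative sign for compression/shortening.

Equal strain + equilibrium ⇒ each member carries load in proportion to AE: A₁E₁ = 41630000 N, A₂E₂ = 8409000 N, ΣAE = 50040000 N.
σ₂ = P·E₂/ΣAE = -42700·94700/50040000 = -80.81 MPa.

-80.8 MPa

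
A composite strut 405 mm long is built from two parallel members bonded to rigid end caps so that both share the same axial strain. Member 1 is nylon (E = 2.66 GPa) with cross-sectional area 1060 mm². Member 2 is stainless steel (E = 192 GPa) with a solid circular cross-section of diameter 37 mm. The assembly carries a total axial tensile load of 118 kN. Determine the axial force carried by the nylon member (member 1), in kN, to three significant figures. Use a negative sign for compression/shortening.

A_2 = 1075 mm².
Equal strain + equilibrium ⇒ each member carries load in proportion to AE: A₁E₁ = 2820000 N, A₂E₂ = 206400000 N, ΣAE = 209300000 N.
F₁ = P·A₁E₁/ΣAE = 118000·2820000/209300000 = 1590 N.

1.59 kN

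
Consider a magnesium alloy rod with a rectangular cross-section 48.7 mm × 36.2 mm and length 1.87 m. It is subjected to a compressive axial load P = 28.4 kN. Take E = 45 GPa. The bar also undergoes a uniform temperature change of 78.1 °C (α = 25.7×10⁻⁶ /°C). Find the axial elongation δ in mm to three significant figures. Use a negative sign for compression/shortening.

3.08 mm

A = 1763 mm².
δ_mech = NL/(AE) = -28400·1870/(1763·45000) = -0.6694 mm.
δ_thermal = αLΔT = 25.7e-6·1870·78.1 = 3.753 mm.
δ = δ_mech + δ_thermal = 3.084 mm.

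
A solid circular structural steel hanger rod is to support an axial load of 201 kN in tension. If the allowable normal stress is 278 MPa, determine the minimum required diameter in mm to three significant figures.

Required area A ≥ P/σ_allow = 201000/278 = 723 mm².
For a solid circular section, d ≥ √(4A/π) = 30.34 mm.

30.3 mm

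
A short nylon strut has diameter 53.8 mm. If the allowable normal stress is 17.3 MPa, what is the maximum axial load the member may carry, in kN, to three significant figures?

39.3 kN

A = 2273 mm².
P_max = σ_allow · A = 17.3 · 2273 = 39330 N = 39.33 kN.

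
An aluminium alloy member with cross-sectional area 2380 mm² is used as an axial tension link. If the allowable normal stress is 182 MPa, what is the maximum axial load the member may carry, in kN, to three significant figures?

P_max = σ_allow · A = 182 · 2380 = 433200 N = 433.2 kN.

433 kN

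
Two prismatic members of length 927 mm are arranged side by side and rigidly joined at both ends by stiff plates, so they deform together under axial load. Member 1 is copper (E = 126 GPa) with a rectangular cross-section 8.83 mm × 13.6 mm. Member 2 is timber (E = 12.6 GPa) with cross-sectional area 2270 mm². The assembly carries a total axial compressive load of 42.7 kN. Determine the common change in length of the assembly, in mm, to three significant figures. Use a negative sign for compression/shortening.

A_1 = 120.1 mm².
Equal strain + equilibrium ⇒ each member carries load in proportion to AE: A₁E₁ = 15130000 N, A₂E₂ = 28600000 N, ΣAE = 43730000 N.
δ = PL/ΣAE = -42700·927/43730000 = -0.9051 mm.

-0.905 mm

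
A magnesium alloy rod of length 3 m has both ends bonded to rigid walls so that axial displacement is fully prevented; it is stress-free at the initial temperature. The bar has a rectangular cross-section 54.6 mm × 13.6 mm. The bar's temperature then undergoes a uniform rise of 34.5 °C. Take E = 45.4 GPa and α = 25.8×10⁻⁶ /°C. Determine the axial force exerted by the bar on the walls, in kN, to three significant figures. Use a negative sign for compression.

-30.0 kN

Free thermal expansion αLΔT = 25.8e-6 · 3000 · 34.5 = 2.67 mm.
The walls impose strain ε = −(2.67)/3000 = -8.9010e-04; σ = Eε = 45400 · -8.9010e-04 = -40.41 MPa.
Wall reaction R = σ·A = -40.41·742.6 = -30010 N = -30.01 kN.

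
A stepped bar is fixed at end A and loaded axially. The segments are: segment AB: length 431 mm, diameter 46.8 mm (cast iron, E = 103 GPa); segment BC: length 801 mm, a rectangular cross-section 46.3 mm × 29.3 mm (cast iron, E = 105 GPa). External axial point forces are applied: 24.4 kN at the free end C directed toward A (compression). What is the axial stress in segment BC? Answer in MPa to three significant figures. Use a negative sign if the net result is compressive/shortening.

Internal axial forces (sectioning from the free end, tension +): N_BC = -24.4 kN, N_AB = -24.4 kN.
A_BC = 1357 mm².
σ_BC = N_BC/A_BC = -24400/1357 = -17.99 MPa.

-18.0 MPa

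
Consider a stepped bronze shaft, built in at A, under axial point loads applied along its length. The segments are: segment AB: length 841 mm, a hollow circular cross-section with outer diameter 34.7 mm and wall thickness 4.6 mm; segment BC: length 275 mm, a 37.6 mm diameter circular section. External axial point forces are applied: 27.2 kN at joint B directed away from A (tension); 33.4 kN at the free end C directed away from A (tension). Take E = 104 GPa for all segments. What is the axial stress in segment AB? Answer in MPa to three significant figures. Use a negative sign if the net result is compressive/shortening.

139 MPa

Internal axial forces (sectioning from the free end, tension +): N_BC = 33.4 kN, N_AB = 60.6 kN.
A_AB = 435 mm².
σ_AB = N_AB/A_AB = 60600/435 = 139.3 MPa.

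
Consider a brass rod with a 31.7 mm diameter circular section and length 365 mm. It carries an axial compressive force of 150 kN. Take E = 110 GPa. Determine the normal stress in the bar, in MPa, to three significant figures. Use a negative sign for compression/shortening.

A = 789.2 mm².
σ = N/A = -150000/789.2 = -190.1 MPa.

-190 MPa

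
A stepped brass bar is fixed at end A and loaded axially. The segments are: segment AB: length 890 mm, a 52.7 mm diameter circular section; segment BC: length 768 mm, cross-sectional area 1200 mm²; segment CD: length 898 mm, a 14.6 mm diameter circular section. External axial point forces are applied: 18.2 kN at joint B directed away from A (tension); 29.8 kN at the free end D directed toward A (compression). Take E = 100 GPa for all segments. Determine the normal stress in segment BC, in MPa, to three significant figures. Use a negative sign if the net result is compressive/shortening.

Internal axial forces (sectioning from the free end, tension +): N_CD = -29.8 kN, N_BC = -29.8 kN, N_AB = -11.6 kN.
σ_BC = N_BC/A_BC = -29800/1200 = -24.83 MPa.

-24.8 MPa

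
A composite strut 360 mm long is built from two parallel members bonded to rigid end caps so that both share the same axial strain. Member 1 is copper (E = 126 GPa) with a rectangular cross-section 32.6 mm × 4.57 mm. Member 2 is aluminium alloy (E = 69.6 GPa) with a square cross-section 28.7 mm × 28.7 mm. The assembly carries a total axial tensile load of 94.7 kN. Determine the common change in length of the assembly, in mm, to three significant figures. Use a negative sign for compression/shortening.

0.448 mm

A_1 = 149 mm².
A_2 = 823.7 mm².
Equal strain + equilibrium ⇒ each member carries load in proportion to AE: A₁E₁ = 18770000 N, A₂E₂ = 57330000 N, ΣAE = 76100000 N.
δ = PL/ΣAE = 94700·360/76100000 = 0.448 mm.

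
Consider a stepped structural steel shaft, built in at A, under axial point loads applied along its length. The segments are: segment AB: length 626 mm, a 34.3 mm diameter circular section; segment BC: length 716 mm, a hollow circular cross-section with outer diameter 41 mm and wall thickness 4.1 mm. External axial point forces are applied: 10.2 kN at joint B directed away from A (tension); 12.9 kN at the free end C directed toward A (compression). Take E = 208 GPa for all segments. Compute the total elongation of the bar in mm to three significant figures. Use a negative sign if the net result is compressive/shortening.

Internal axial forces (sectioning from the free end, tension +): N_BC = -12.9 kN, N_AB = -2.7 kN.
A_AB = 924 mm².
A_BC = 475.3 mm².
δ_AB = -2700·626/(924·208000) = -0.008794 mm
δ_BC = -12900·716/(475.3·208000) = -0.09343 mm
δ = Σδ_i = -0.1022 mm.

-0.102 mm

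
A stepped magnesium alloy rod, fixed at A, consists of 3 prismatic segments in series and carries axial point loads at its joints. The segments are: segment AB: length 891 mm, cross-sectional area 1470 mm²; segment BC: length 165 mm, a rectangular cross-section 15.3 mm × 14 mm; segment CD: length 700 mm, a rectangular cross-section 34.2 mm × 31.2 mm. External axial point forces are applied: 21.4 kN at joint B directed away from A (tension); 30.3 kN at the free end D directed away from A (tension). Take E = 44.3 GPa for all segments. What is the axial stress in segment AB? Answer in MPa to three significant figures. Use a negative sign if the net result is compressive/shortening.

35.2 MPa

Internal axial forces (sectioning from the free end, tension +): N_CD = 30.3 kN, N_BC = 30.3 kN, N_AB = 51.7 kN.
σ_AB = N_AB/A_AB = 51700/1470 = 35.17 MPa.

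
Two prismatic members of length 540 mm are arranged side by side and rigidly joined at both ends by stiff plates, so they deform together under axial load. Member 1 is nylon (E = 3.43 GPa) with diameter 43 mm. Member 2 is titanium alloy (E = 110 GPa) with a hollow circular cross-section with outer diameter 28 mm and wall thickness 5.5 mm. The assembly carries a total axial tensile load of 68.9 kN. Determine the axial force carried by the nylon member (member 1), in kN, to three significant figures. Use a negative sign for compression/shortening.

A_1 = 1452 mm².
A_2 = 388.8 mm².
Equal strain + equilibrium ⇒ each member carries load in proportion to AE: A₁E₁ = 4981000 N, A₂E₂ = 42760000 N, ΣAE = 47750000 N.
F₁ = P·A₁E₁/ΣAE = 68900·4981000/47750000 = 7188 N.

7.19 kN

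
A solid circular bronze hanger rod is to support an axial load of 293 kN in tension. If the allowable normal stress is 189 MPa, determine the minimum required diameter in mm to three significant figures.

44.4 mm

Required area A ≥ P/σ_allow = 293000/189 = 1550 mm².
For a solid circular section, d ≥ √(4A/π) = 44.43 mm.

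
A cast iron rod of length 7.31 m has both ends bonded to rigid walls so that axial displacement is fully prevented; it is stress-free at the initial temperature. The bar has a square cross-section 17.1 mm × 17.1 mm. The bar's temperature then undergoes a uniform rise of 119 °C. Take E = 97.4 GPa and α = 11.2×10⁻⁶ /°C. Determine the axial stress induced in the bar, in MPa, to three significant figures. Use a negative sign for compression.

Free thermal expansion αLΔT = 11.2e-6 · 7310 · 119 = 9.743 mm.
The walls impose strain ε = −(9.743)/7310 = -1.3328e-03; σ = Eε = 97400 · -1.3328e-03 = -129.8 MPa.

-130 MPa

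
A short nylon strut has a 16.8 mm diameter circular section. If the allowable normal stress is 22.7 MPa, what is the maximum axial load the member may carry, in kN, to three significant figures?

5.03 kN

A = 221.7 mm².
P_max = σ_allow · A = 22.7 · 221.7 = 5032 N = 5.032 kN.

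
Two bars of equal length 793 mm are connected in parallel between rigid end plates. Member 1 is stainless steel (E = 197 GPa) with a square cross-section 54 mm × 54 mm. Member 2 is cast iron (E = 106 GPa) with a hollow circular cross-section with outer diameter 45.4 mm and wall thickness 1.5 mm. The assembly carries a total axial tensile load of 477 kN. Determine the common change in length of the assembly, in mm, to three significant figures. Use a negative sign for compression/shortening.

A_1 = 2916 mm².
A_2 = 206.9 mm².
Equal strain + equilibrium ⇒ each member carries load in proportion to AE: A₁E₁ = 574500000 N, A₂E₂ = 21930000 N, ΣAE = 596400000 N.
δ = PL/ΣAE = 477000·793/596400000 = 0.6343 mm.

0.634 mm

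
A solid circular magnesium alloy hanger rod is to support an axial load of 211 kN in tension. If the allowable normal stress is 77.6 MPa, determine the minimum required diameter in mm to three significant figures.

58.8 mm

Required area A ≥ P/σ_allow = 211000/77.6 = 2719 mm².
For a solid circular section, d ≥ √(4A/π) = 58.84 mm.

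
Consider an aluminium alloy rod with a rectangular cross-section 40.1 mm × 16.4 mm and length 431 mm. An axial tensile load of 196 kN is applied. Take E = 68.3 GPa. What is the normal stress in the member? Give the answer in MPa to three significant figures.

A = 657.6 mm².
σ = N/A = 196000/657.6 = 298 MPa.

298 MPa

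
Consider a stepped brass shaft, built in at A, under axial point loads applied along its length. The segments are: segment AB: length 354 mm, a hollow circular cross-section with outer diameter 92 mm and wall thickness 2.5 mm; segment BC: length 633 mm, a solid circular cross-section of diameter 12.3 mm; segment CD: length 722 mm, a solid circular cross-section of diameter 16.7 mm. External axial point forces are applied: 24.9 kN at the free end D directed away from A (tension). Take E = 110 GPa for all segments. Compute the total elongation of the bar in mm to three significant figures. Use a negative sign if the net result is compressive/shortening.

Internal axial forces (sectioning from the free end, tension +): N_CD = 24.9 kN, N_BC = 24.9 kN, N_AB = 24.9 kN.
A_AB = 702.9 mm².
A_BC = 118.8 mm².
A_CD = 219 mm².
δ_AB = 24900·354/(702.9·110000) = 0.114 mm
δ_BC = 24900·633/(118.8·110000) = 1.206 mm
δ_CD = 24900·722/(219·110000) = 0.7461 mm
δ = Σδ_i = 2.066 mm.

2.07 mm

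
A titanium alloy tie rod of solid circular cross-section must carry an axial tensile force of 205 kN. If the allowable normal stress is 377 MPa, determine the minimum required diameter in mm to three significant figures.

26.3 mm

Required area A ≥ P/σ_allow = 205000/377 = 543.8 mm².
For a solid circular section, d ≥ √(4A/π) = 26.31 mm.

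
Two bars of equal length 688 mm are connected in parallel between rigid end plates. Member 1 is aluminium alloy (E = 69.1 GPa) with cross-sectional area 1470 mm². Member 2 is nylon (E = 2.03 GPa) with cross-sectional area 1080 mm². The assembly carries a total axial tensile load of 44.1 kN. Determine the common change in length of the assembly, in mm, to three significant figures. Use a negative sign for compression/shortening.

Equal strain + equilibrium ⇒ each member carries load in proportion to AE: A₁E₁ = 101600000 N, A₂E₂ = 2192000 N, ΣAE = 103800000 N.
δ = PL/ΣAE = 44100·688/103800000 = 0.2924 mm.

0.292 mm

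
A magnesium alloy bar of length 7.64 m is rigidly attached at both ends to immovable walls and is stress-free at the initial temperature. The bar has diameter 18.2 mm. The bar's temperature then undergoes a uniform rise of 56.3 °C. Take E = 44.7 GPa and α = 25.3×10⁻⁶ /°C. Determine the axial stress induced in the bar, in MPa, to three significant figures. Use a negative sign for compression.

Free thermal expansion αLΔT = 25.3e-6 · 7640 · 56.3 = 10.88 mm.
The walls impose strain ε = −(10.88)/7640 = -1.4244e-03; σ = Eε = 44700 · -1.4244e-03 = -63.67 MPa.

-63.7 MPa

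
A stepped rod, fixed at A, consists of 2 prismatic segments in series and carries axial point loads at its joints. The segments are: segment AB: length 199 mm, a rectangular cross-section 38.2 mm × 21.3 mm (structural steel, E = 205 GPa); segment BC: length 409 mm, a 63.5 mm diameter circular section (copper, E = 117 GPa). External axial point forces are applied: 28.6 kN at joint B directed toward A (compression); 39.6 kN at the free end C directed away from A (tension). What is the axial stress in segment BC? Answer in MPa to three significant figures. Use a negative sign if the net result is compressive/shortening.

Internal axial forces (sectioning from the free end, tension +): N_BC = 39.6 kN, N_AB = 11 kN.
A_BC = 3167 mm².
σ_BC = N_BC/A_BC = 39600/3167 = 12.5 MPa.

12.5 MPa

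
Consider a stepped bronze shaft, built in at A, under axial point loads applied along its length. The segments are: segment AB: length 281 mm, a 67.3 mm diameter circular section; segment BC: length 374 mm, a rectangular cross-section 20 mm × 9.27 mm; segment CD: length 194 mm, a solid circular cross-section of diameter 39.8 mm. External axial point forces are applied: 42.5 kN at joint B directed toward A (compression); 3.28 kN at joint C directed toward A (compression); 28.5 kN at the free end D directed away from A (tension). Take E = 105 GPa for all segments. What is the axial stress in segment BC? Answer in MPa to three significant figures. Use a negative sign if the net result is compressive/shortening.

Internal axial forces (sectioning from the free end, tension +): N_CD = 28.5 kN, N_BC = 25.22 kN, N_AB = -17.28 kN.
A_BC = 185.4 mm².
σ_BC = N_BC/A_BC = 25220/185.4 = 136 MPa.

136 MPa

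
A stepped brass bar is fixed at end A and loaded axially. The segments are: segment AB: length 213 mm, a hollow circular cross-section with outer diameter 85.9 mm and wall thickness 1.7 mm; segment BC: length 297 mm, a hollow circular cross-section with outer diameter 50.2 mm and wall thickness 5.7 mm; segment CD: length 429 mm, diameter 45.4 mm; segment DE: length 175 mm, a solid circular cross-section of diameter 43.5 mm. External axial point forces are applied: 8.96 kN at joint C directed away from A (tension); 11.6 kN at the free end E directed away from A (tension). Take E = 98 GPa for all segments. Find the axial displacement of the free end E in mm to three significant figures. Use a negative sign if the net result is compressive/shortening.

0.223 mm

Internal axial forces (sectioning from the free end, tension +): N_DE = 11.6 kN, N_CD = 11.6 kN, N_BC = 20.56 kN, N_AB = 20.56 kN.
A_AB = 449.7 mm².
A_BC = 796.9 mm².
A_CD = 1619 mm².
A_DE = 1486 mm².
δ_AB = 20560·213/(449.7·98000) = 0.09937 mm
δ_BC = 20560·297/(796.9·98000) = 0.07819 mm
δ_CD = 11600·429/(1619·98000) = 0.03137 mm
δ_DE = 11600·175/(1486·98000) = 0.01394 mm
δ = Σδ_i = 0.2229 mm.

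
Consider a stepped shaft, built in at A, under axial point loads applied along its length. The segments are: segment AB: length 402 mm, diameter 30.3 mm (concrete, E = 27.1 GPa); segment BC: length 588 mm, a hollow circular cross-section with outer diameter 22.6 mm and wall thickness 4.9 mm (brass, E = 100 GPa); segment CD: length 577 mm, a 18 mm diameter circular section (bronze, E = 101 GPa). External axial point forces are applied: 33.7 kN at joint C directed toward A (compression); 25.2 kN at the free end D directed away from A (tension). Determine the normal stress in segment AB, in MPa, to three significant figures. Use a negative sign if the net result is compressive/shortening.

-11.8 MPa

Internal axial forces (sectioning from the free end, tension +): N_CD = 25.2 kN, N_BC = -8.5 kN, N_AB = -8.5 kN.
A_AB = 721.1 mm².
σ_AB = N_AB/A_AB = -8500/721.1 = -11.79 MPa.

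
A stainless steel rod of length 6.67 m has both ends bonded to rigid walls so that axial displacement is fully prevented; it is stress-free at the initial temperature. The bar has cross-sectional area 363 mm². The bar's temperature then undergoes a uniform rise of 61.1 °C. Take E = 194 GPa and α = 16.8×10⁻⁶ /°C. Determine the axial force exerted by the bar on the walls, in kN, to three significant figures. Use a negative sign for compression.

Free thermal expansion αLΔT = 16.8e-6 · 6670 · 61.1 = 6.847 mm.
The walls impose strain ε = −(6.847)/6670 = -1.0265e-03; σ = Eε = 194000 · -1.0265e-03 = -199.1 MPa.
Wall reaction R = σ·A = -199.1·363 = -72290 N = -72.29 kN.

-72.3 kN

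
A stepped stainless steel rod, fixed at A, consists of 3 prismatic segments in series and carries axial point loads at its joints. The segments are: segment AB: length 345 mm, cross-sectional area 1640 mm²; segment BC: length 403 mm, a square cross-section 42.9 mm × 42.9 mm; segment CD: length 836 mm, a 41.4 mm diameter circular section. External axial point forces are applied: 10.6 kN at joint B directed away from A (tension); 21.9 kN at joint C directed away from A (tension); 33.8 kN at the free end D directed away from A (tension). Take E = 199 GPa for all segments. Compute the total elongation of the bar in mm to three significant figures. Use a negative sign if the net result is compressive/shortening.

0.237 mm

Internal axial forces (sectioning from the free end, tension +): N_CD = 33.8 kN, N_BC = 55.7 kN, N_AB = 66.3 kN.
A_BC = 1840 mm².
A_CD = 1346 mm².
δ_AB = 66300·345/(1640·199000) = 0.07009 mm
δ_BC = 55700·403/(1840·199000) = 0.06129 mm
δ_CD = 33800·836/(1346·199000) = 0.1055 mm
δ = Σδ_i = 0.2369 mm.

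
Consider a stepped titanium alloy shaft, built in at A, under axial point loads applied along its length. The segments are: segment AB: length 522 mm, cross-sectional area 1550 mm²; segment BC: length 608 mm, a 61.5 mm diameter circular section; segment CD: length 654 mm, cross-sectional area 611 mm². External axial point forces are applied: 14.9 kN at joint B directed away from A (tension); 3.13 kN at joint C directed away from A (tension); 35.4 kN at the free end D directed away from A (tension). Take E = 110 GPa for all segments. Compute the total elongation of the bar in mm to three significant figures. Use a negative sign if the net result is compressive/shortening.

0.580 mm

Internal axial forces (sectioning from the free end, tension +): N_CD = 35.4 kN, N_BC = 38.53 kN, N_AB = 53.43 kN.
A_BC = 2971 mm².
δ_AB = 53430·522/(1550·110000) = 0.1636 mm
δ_BC = 38530·608/(2971·110000) = 0.07169 mm
δ_CD = 35400·654/(611·110000) = 0.3445 mm
δ = Σδ_i = 0.5797 mm.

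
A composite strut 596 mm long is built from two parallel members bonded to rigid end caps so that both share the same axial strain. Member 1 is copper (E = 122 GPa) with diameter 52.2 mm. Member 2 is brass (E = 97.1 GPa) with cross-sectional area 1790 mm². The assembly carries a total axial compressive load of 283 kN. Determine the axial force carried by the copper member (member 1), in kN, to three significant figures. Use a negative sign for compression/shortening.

-170 kN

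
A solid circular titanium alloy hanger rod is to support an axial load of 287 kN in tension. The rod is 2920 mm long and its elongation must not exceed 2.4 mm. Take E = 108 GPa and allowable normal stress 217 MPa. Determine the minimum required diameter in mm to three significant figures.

Required area A ≥ P/σ_allow = 287000/217 = 1323 mm².
For a solid circular section, d ≥ √(4A/π) = 41.04 mm.
Elongation limit: A ≥ PL/(Eδ_allow) = 287000·2920/(108000·2.4) = 3233 mm² ⇒ d ≥ 64.16 mm.
The elongation limit governs.

64.2 mm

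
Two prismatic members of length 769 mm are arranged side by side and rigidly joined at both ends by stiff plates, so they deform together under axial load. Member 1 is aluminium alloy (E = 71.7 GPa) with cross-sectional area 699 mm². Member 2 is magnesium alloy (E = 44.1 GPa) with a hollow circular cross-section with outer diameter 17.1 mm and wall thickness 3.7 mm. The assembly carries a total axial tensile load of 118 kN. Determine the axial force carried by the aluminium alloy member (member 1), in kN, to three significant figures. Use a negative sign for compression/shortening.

A_2 = 155.8 mm².
Equal strain + equilibrium ⇒ each member carries load in proportion to AE: A₁E₁ = 50120000 N, A₂E₂ = 6869000 N, ΣAE = 56990000 N.
F₁ = P·A₁E₁/ΣAE = 118000·50120000/56990000 = 103800 N.

104 kN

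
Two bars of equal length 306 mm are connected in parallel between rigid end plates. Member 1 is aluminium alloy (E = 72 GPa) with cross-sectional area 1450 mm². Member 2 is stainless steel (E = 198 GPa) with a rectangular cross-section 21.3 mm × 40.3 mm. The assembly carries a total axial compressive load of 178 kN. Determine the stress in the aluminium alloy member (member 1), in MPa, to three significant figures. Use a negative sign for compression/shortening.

-46.7 MPa

A_2 = 858.4 mm².
Equal strain + equilibrium ⇒ each member carries load in proportion to AE: A₁E₁ = 104400000 N, A₂E₂ = 170000000 N, ΣAE = 274400000 N.
σ₁ = P·E₁/ΣAE = -178000·72000/274400000 = -46.71 MPa.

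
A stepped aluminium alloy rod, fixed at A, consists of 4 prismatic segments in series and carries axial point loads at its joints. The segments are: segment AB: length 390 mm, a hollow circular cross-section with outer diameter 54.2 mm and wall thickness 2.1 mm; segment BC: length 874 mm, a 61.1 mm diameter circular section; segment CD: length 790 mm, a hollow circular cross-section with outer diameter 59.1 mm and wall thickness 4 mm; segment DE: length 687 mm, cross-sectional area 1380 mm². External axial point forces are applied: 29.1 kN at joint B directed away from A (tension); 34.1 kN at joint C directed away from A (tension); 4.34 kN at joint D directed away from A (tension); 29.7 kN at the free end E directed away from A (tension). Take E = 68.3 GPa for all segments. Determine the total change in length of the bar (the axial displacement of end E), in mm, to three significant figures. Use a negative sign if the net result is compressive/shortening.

2.70 mm

Internal axial forces (sectioning from the free end, tension +): N_DE = 29.7 kN, N_CD = 34.04 kN, N_BC = 68.14 kN, N_AB = 97.24 kN.
A_AB = 343.7 mm².
A_BC = 2932 mm².
A_CD = 692.4 mm².
δ_AB = 97240·390/(343.7·68300) = 1.615 mm
δ_BC = 68140·874/(2932·68300) = 0.2974 mm
δ_CD = 34040·790/(692.4·68300) = 0.5686 mm
δ_DE = 29700·687/(1380·68300) = 0.2165 mm
δ = Σδ_i = 2.698 mm.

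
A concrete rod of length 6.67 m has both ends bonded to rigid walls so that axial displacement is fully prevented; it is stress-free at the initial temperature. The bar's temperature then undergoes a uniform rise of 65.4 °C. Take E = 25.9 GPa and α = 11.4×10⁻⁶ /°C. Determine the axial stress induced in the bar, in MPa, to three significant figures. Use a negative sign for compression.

-19.3 MPa

Free thermal expansion αLΔT = 11.4e-6 · 6670 · 65.4 = 4.973 mm.
The walls impose strain ε = −(4.973)/6670 = -7.4556e-04; σ = Eε = 25900 · -7.4556e-04 = -19.31 MPa.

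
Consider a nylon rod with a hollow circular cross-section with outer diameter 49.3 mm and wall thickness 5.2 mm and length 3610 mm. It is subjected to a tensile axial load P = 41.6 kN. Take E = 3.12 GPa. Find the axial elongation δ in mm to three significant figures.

A = 720.4 mm².
δ_mech = NL/(AE) = 41600·3610/(720.4·3120) = 66.81 mm.

66.8 mm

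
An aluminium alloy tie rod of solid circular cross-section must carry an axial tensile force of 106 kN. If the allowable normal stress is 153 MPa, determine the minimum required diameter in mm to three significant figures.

29.7 mm

Required area A ≥ P/σ_allow = 106000/153 = 692.8 mm².
For a solid circular section, d ≥ √(4A/π) = 29.7 mm.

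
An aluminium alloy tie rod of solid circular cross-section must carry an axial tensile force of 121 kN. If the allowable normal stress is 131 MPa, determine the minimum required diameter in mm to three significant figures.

34.3 mm

Required area A ≥ P/σ_allow = 121000/131 = 923.7 mm².
For a solid circular section, d ≥ √(4A/π) = 34.29 mm.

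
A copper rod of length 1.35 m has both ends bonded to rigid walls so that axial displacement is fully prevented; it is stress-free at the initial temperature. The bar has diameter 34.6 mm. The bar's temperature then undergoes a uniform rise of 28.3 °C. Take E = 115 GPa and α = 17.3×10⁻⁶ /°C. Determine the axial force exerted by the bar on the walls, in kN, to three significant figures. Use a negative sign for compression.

Free thermal expansion αLΔT = 17.3e-6 · 1350 · 28.3 = 0.6609 mm.
The walls impose strain ε = −(0.6609)/1350 = -4.8959e-04; σ = Eε = 115000 · -4.8959e-04 = -56.3 MPa.
Wall reaction R = σ·A = -56.3·940.2 = -52940 N = -52.94 kN.

-52.9 kN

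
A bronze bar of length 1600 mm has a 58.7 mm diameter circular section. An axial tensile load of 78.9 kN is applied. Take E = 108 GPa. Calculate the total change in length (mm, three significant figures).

0.432 mm

A = 2706 mm².
δ_mech = NL/(AE) = 78900·1600/(2706·108000) = 0.4319 mm.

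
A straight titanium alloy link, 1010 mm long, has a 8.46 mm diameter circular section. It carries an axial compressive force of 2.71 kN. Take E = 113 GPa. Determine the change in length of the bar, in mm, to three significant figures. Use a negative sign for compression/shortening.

A = 56.21 mm².
δ_mech = NL/(AE) = -2710·1010/(56.21·113000) = -0.4309 mm.

-0.431 mm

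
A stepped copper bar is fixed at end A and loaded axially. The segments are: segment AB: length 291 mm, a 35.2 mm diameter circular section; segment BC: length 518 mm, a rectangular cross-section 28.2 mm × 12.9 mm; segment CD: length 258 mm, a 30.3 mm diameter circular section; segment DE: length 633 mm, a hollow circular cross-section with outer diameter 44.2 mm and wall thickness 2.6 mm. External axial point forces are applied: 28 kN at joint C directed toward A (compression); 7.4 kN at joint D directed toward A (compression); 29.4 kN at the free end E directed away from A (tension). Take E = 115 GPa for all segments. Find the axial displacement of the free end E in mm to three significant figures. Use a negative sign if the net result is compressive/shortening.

0.455 mm

Internal axial forces (sectioning from the free end, tension +): N_DE = 29.4 kN, N_CD = 22 kN, N_BC = -6 kN, N_AB = -6 kN.
A_AB = 973.1 mm².
A_BC = 363.8 mm².
A_CD = 721.1 mm².
A_DE = 339.8 mm².
δ_AB = -6000·291/(973.1·115000) = -0.0156 mm
δ_BC = -6000·518/(363.8·115000) = -0.07429 mm
δ_CD = 22000·258/(721.1·115000) = 0.06845 mm
δ_DE = 29400·633/(339.8·115000) = 0.4763 mm
δ = Σδ_i = 0.4548 mm.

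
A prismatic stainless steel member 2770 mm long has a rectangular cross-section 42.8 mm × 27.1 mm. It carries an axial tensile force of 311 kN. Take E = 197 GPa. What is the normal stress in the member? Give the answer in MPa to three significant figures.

A = 1160 mm².
σ = N/A = 311000/1160 = 268.1 MPa.

268 MPa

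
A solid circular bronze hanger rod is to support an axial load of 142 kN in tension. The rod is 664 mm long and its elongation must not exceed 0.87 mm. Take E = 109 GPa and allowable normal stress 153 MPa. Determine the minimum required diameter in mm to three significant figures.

35.6 mm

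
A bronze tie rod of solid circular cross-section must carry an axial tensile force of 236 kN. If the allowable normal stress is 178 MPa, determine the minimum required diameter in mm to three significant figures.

41.1 mm

Required area A ≥ P/σ_allow = 236000/178 = 1326 mm².
For a solid circular section, d ≥ √(4A/π) = 41.09 mm.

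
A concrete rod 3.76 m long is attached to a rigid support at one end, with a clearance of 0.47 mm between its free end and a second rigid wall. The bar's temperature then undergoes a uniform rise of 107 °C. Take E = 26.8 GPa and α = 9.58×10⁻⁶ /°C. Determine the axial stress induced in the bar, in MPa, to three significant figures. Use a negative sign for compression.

Free thermal expansion αLΔT = 9.58e-6 · 3760 · 107 = 3.854 mm.
The walls engage after the gap closes; constrained expansion = 3.854 − 0.47 = 3.384 mm.
The walls impose strain ε = −(3.384)/3760 = -9.0006e-04; σ = Eε = 26800 · -9.0006e-04 = -24.12 MPa.

-24.1 MPa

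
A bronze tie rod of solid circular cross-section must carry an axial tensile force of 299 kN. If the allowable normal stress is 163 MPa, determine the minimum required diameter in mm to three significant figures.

Required area A ≥ P/σ_allow = 299000/163 = 1834 mm².
For a solid circular section, d ≥ √(4A/π) = 48.33 mm.

48.3 mm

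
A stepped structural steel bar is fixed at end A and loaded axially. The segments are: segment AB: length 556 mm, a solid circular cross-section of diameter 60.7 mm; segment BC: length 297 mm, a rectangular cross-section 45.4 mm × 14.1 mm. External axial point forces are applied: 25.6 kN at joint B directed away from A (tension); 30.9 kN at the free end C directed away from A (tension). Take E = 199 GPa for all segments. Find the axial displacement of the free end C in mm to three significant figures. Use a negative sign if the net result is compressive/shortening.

Internal axial forces (sectioning from the free end, tension +): N_BC = 30.9 kN, N_AB = 56.5 kN.
A_AB = 2894 mm².
A_BC = 640.1 mm².
δ_AB = 56500·556/(2894·199000) = 0.05455 mm
δ_BC = 30900·297/(640.1·199000) = 0.07204 mm
δ = Σδ_i = 0.1266 mm.

0.127 mm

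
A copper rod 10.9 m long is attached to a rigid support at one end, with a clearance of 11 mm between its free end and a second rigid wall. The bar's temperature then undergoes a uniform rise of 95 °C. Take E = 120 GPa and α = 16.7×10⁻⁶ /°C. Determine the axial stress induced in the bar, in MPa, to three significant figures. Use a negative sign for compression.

-69.3 MPa

Free thermal expansion αLΔT = 16.7e-6 · 10900 · 95 = 17.29 mm.
The walls engage after the gap closes; constrained expansion = 17.29 − 11 = 6.293 mm.
The walls impose strain ε = −(6.293)/10900 = -5.7733e-04; σ = Eε = 120000 · -5.7733e-04 = -69.28 MPa.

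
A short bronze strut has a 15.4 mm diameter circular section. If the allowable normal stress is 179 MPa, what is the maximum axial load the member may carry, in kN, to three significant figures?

33.3 kN

A = 186.3 mm².
P_max = σ_allow · A = 179 · 186.3 = 33340 N = 33.34 kN.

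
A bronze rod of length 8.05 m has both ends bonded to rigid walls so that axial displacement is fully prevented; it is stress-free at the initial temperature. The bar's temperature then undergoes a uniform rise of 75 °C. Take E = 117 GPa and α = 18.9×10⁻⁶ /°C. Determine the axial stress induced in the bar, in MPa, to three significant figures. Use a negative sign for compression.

-166 MPa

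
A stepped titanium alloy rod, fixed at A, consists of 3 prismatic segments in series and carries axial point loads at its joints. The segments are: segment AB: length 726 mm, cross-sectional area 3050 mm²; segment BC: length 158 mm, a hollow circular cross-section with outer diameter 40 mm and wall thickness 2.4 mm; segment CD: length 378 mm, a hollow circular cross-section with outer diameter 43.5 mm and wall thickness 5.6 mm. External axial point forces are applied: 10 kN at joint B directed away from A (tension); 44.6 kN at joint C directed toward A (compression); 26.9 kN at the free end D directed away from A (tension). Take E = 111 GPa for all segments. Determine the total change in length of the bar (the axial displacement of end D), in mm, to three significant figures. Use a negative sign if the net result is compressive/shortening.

0.0320 mm

Internal axial forces (sectioning from the free end, tension +): N_CD = 26.9 kN, N_BC = -17.7 kN, N_AB = -7.7 kN.
A_BC = 283.5 mm².
A_CD = 666.8 mm².
δ_AB = -7700·726/(3050·111000) = -0.01651 mm
δ_BC = -17700·158/(283.5·111000) = -0.08887 mm
δ_CD = 26900·378/(666.8·111000) = 0.1374 mm
δ = Σδ_i = 0.032 mm.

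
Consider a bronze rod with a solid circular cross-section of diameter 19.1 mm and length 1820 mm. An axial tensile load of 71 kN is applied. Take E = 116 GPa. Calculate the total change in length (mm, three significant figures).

3.89 mm

A = 286.5 mm².
δ_mech = NL/(AE) = 71000·1820/(286.5·116000) = 3.888 mm.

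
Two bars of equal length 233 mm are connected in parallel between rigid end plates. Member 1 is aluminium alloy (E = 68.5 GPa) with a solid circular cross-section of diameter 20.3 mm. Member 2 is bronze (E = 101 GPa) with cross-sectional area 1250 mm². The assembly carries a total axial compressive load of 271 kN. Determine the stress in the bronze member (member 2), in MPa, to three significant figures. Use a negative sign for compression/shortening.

A_1 = 323.7 mm².
Equal strain + equilibrium ⇒ each member carries load in proportion to AE: A₁E₁ = 22170000 N, A₂E₂ = 126200000 N, ΣAE = 148400000 N.
σ₂ = P·E₂/ΣAE = -271000·101000/148400000 = -184.4 MPa.

-184 MPa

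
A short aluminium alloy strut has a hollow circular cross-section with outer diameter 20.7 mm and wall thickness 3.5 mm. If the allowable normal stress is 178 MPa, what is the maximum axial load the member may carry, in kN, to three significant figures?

A = 189.1 mm².
P_max = σ_allow · A = 178 · 189.1 = 33660 N = 33.66 kN.

33.7 kN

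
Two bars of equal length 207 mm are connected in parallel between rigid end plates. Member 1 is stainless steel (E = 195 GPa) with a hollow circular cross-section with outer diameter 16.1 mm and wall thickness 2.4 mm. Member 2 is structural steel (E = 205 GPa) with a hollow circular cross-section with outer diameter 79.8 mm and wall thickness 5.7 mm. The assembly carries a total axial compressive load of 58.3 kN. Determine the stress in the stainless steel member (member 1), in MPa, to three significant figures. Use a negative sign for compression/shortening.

-38.9 MPa

A_1 = 103.3 mm².
A_2 = 1327 mm².
Equal strain + equilibrium ⇒ each member carries load in proportion to AE: A₁E₁ = 20140000 N, A₂E₂ = 272000000 N, ΣAE = 292200000 N.
σ₁ = P·E₁/ΣAE = -58300·195000/292200000 = -38.91 MPa.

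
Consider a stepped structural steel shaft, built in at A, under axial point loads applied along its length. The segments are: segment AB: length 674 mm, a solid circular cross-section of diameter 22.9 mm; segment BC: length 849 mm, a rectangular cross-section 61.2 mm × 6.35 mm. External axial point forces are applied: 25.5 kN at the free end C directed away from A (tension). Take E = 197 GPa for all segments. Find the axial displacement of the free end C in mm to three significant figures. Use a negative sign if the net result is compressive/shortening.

Internal axial forces (sectioning from the free end, tension +): N_BC = 25.5 kN, N_AB = 25.5 kN.
A_AB = 411.9 mm².
A_BC = 388.6 mm².
δ_AB = 25500·674/(411.9·197000) = 0.2118 mm
δ_BC = 25500·849/(388.6·197000) = 0.2828 mm
δ = Σδ_i = 0.4946 mm.

0.495 mm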